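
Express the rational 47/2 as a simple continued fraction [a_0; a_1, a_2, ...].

Run the Euclidean algorithm on 47 and 2; the successive quotients are the partial quotients a_0, a_1, ... (each step inverts the fractional part left over by the previous one):
  47 = 23*2 + 1, so a_0 = 23.
  2 = 2*1 + 0, so a_1 = 2.
The remainder reaches 0 after 2 divisions, so the expansion has 2 partial quotients, read off in order.

[23; 2]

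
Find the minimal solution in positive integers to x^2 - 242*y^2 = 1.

(x, y) = (19601, 1260)

First expand sqrt(242) as a continued fraction. With x_i = (sqrt(242) + m_i)/d_i and (m_0, d_0) = (0, 1): a_0 = floor(sqrt(242)) = 15, since 15^2 = 225 <= 242 < 256 = 16^2.
Iterate m_{i+1} = d_i*a_i - m_i, d_{i+1} = (242 - m_{i+1}^2)/d_i, a_{i+1} = floor((a_0 + m_{i+1})/d_{i+1}):
  m_1 = 1*15 - 0 = 15, d_1 = (242 - 15^2)/1 = 17/1 = 17, a_1 = floor((15 + 15)/17) = 1.
  m_2 = 17*1 - 15 = 2, d_2 = (242 - 2^2)/17 = 238/17 = 14, a_2 = floor((15 + 2)/14) = 1.
  m_3 = 14*1 - 2 = 12, d_3 = (242 - 12^2)/14 = 98/14 = 7, a_3 = floor((15 + 12)/7) = 3.
  m_4 = 7*3 - 12 = 9, d_4 = (242 - 9^2)/7 = 161/7 = 23, a_4 = floor((15 + 9)/23) = 1.
  m_5 = 23*1 - 9 = 14, d_5 = (242 - 14^2)/23 = 46/23 = 2, a_5 = floor((15 + 14)/2) = 14.
  m_6 = 2*14 - 14 = 14, d_6 = (242 - 14^2)/2 = 46/2 = 23, a_6 = floor((15 + 14)/23) = 1.
  m_7 = 23*1 - 14 = 9, d_7 = (242 - 9^2)/23 = 161/23 = 7, a_7 = floor((15 + 9)/7) = 3.
  m_8 = 7*3 - 9 = 12, d_8 = (242 - 12^2)/7 = 98/7 = 14, a_8 = floor((15 + 12)/14) = 1.
  m_9 = 14*1 - 12 = 2, d_9 = (242 - 2^2)/14 = 238/14 = 17, a_9 = floor((15 + 2)/17) = 1.
  m_10 = 17*1 - 2 = 15, d_10 = (242 - 15^2)/17 = 17/17 = 1, a_10 = floor((15 + 15)/1) = 30.
  m_11 = 1*30 - 15 = 15, d_11 = (242 - 15^2)/1 = 17/1 = 17: (m_11, d_11) = (m_1, d_1) = (15, 17), so from here the quotients repeat a_1, ..., a_10; the period length is 10.
So sqrt(242) = [15; (1, 1, 3, 1, 14, 1, 3, 1, 1, 30)] with period length k = 10.
k is even, so the fundamental solution of x^2 - 242y^2 = 1 is (p_{k-1}, q_{k-1}) = (p_9, q_9); compute convergents through index 9.
Convergents (p_i = a_i*p_{i-1} + p_{i-2}, q_i = a_i*q_{i-1} + q_{i-2} with p_{-2}=0, p_{-1}=1, q_{-2}=1, q_{-1}=0):
  i=0: a_0=15, p_0 = 15*1 + 0 = 15, q_0 = 15*0 + 1 = 1.
  i=1: a_1=1, p_1 = 1*15 + 1 = 16, q_1 = 1*1 + 0 = 1.
  i=2: a_2=1, p_2 = 1*16 + 15 = 31, q_2 = 1*1 + 1 = 2.
  i=3: a_3=3, p_3 = 3*31 + 16 = 109, q_3 = 3*2 + 1 = 7.
  i=4: a_4=1, p_4 = 1*109 + 31 = 140, q_4 = 1*7 + 2 = 9.
  i=5: a_5=14, p_5 = 14*140 + 109 = 2069, q_5 = 14*9 + 7 = 133.
  i=6: a_6=1, p_6 = 1*2069 + 140 = 2209, q_6 = 1*133 + 9 = 142.
  i=7: a_7=3, p_7 = 3*2209 + 2069 = 8696, q_7 = 3*142 + 133 = 559.
  i=8: a_8=1, p_8 = 1*8696 + 2209 = 10905, q_8 = 1*559 + 142 = 701.
  i=9: a_9=1, p_9 = 1*10905 + 8696 = 19601, q_9 = 1*701 + 559 = 1260.
Check: 19601^2 - 242*1260^2 = 384199201 - 384199200 = 1, so (x, y) = (19601, 1260) solves the equation, and by the theorem it is the least positive solution.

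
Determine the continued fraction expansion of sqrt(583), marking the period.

Write x_i = (sqrt(583) + m_i)/d_i with (m_0, d_0) = (0, 1). a_0 = floor(sqrt(583)) = 24, since 24^2 = 576 <= 583 < 625 = 25^2.
Iterate m_{i+1} = d_i*a_i - m_i, d_{i+1} = (583 - m_{i+1}^2)/d_i, a_{i+1} = floor((a_0 + m_{i+1})/d_{i+1}):
  m_1 = 1*24 - 0 = 24, d_1 = (583 - 24^2)/1 = 7/1 = 7, a_1 = floor((24 + 24)/7) = 6.
  m_2 = 7*6 - 24 = 18, d_2 = (583 - 18^2)/7 = 259/7 = 37, a_2 = floor((24 + 18)/37) = 1.
  m_3 = 37*1 - 18 = 19, d_3 = (583 - 19^2)/37 = 222/37 = 6, a_3 = floor((24 + 19)/6) = 7.
  m_4 = 6*7 - 19 = 23, d_4 = (583 - 23^2)/6 = 54/6 = 9, a_4 = floor((24 + 23)/9) = 5.
  m_5 = 9*5 - 23 = 22, d_5 = (583 - 22^2)/9 = 99/9 = 11, a_5 = floor((24 + 22)/11) = 4.
  m_6 = 11*4 - 22 = 22, d_6 = (583 - 22^2)/11 = 99/11 = 9, a_6 = floor((24 + 22)/9) = 5.
  m_7 = 9*5 - 22 = 23, d_7 = (583 - 23^2)/9 = 54/9 = 6, a_7 = floor((24 + 23)/6) = 7.
  m_8 = 6*7 - 23 = 19, d_8 = (583 - 19^2)/6 = 222/6 = 37, a_8 = floor((24 + 19)/37) = 1.
  m_9 = 37*1 - 19 = 18, d_9 = (583 - 18^2)/37 = 259/37 = 7, a_9 = floor((24 + 18)/7) = 6.
  m_10 = 7*6 - 18 = 24, d_10 = (583 - 24^2)/7 = 7/7 = 1, a_10 = floor((24 + 24)/1) = 48.
  m_11 = 1*48 - 24 = 24, d_11 = (583 - 24^2)/1 = 7/1 = 7: (m_11, d_11) = (m_1, d_1) = (24, 7), so from here the quotients repeat a_1, ..., a_10; the period length is 10.
Hence the expansion of sqrt(583) is a_0 = 24 followed by the repeating block 6, 1, 7, 5, 4, 5, 7, 1, 6, 48 (period 10).

[24; (6, 1, 7, 5, 4, 5, 7, 1, 6, 48)]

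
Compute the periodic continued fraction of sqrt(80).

[8; (1, 16)]

Write x_i = (sqrt(80) + m_i)/d_i with (m_0, d_0) = (0, 1). a_0 = floor(sqrt(80)) = 8, since 8^2 = 64 <= 80 < 81 = 9^2.
Iterate m_{i+1} = d_i*a_i - m_i, d_{i+1} = (80 - m_{i+1}^2)/d_i, a_{i+1} = floor((a_0 + m_{i+1})/d_{i+1}):
  m_1 = 1*8 - 0 = 8, d_1 = (80 - 8^2)/1 = 16/1 = 16, a_1 = floor((8 + 8)/16) = 1.
  m_2 = 16*1 - 8 = 8, d_2 = (80 - 8^2)/16 = 16/16 = 1, a_2 = floor((8 + 8)/1) = 16.
  m_3 = 1*16 - 8 = 8, d_3 = (80 - 8^2)/1 = 16/1 = 16: (m_3, d_3) = (m_1, d_1) = (8, 16), so from here the quotients repeat a_1, a_2; the period length is 2.
Hence the expansion of sqrt(80) is a_0 = 8 followed by the repeating block 1, 16 (period 2).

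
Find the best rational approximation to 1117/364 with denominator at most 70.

89/29

Expand x = 1117/364 as a continued fraction with the Euclidean algorithm:
  1117 = 3*364 + 25, so a_0 = 3.
  364 = 14*25 + 14, so a_1 = 14.
  25 = 1*14 + 11, so a_2 = 1.
  14 = 1*11 + 3, so a_3 = 1.
  11 = 3*3 + 2, so a_4 = 3.
  3 = 1*2 + 1, so a_5 = 1.
  2 = 2*1 + 0, so a_6 = 2.
so x = [3; 14, 1, 1, 3, 1, 2].
Convergents (p_i = a_i*p_{i-1} + p_{i-2}, q_i = a_i*q_{i-1} + q_{i-2} with p_{-2}=0, p_{-1}=1, q_{-2}=1, q_{-1}=0), until the denominator exceeds 70:
  i=0: a_0=3, p_0 = 3*1 + 0 = 3, q_0 = 3*0 + 1 = 1.
  i=1: a_1=14, p_1 = 14*3 + 1 = 43, q_1 = 14*1 + 0 = 14.
  i=2: a_2=1, p_2 = 1*43 + 3 = 46, q_2 = 1*14 + 1 = 15.
  i=3: a_3=1, p_3 = 1*46 + 43 = 89, q_3 = 1*15 + 14 = 29.
  i=4: a_4=3, p_4 = 3*89 + 46 = 313, q_4 = 3*29 + 15 = 102.
q_4 = 102 > 70, so the last convergent with denominator <= 70 is p_3/q_3 = 89/29.
The closest fraction with denominator <= 70 is either p_3/q_3 or the intermediate fraction (k*p_3 + p_2)/(k*q_3 + q_2) with the largest k >= 1 whose denominator stays <= 70; these approach x as k grows, and every other convergent or intermediate fraction in range is farther away.
Largest k: floor((70 - q_2)/q_3) = floor((70 - 15)/29) = 1.
That gives (1*89 + 46)/(1*29 + 15) = 135/44.
Compare the errors: |x - 89/29| = |1117*29 - 89*364|/(364*29) = 3/10556, and |x - 135/44| = |1117*44 - 135*364|/(364*44) = 8/16016.
Cross-multiplying, 3*16016 = 48048 < 84448 = 8*10556, so 3/10556 is smaller: the convergent 89/29 is closer to x than 135/44.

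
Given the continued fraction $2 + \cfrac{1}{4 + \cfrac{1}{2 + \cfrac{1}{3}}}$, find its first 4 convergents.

2/1, 9/4, 20/9, 69/31

Using the convergent recurrence p_i = a_i*p_{i-1} + p_{i-2}, q_i = a_i*q_{i-1} + q_{i-2} with p_{-2}=0, p_{-1}=1, q_{-2}=1, q_{-1}=0:
  i=0: a_0=2, p_0 = 2*1 + 0 = 2, q_0 = 2*0 + 1 = 1.
  i=1: a_1=4, p_1 = 4*2 + 1 = 9, q_1 = 4*1 + 0 = 4.
  i=2: a_2=2, p_2 = 2*9 + 2 = 20, q_2 = 2*4 + 1 = 9.
  i=3: a_3=3, p_3 = 3*20 + 9 = 69, q_3 = 3*9 + 4 = 31.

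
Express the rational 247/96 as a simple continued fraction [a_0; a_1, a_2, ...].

[2; 1, 1, 2, 1, 13]

Run the Euclidean algorithm on 247 and 96; the successive quotients are the partial quotients a_0, a_1, ... (each step inverts the fractional part left over by the previous one):
  247 = 2*96 + 55, so a_0 = 2.
  96 = 1*55 + 41, so a_1 = 1.
  55 = 1*41 + 14, so a_2 = 1.
  41 = 2*14 + 13, so a_3 = 2.
  14 = 1*13 + 1, so a_4 = 1.
  13 = 13*1 + 0, so a_5 = 13.
The remainder reaches 0 after 6 divisions, so the expansion has 6 partial quotients, read off in order.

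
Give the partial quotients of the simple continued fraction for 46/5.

Run the Euclidean algorithm on 46 and 5; the successive quotients are the partial quotients a_0, a_1, ... (each step inverts the fractional part left over by the previous one):
  46 = 9*5 + 1, so a_0 = 9.
  5 = 5*1 + 0, so a_1 = 5.
The remainder reaches 0 after 2 divisions, so the expansion has 2 partial quotients, read off in order.

[9; 5]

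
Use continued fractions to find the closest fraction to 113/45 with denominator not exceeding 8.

Expand x = 113/45 as a continued fraction with the Euclidean algorithm:
  113 = 2*45 + 23, so a_0 = 2.
  45 = 1*23 + 22, so a_1 = 1.
  23 = 1*22 + 1, so a_2 = 1.
  22 = 22*1 + 0, so a_3 = 22.
so x = [2; 1, 1, 22].
Convergents (p_i = a_i*p_{i-1} + p_{i-2}, q_i = a_i*q_{i-1} + q_{i-2} with p_{-2}=0, p_{-1}=1, q_{-2}=1, q_{-1}=0), until the denominator exceeds 8:
  i=0: a_0=2, p_0 = 2*1 + 0 = 2, q_0 = 2*0 + 1 = 1.
  i=1: a_1=1, p_1 = 1*2 + 1 = 3, q_1 = 1*1 + 0 = 1.
  i=2: a_2=1, p_2 = 1*3 + 2 = 5, q_2 = 1*1 + 1 = 2.
  i=3: a_3=22, p_3 = 22*5 + 3 = 113, q_3 = 22*2 + 1 = 45.
q_3 = 45 > 8, so the last convergent with denominator <= 8 is p_2/q_2 = 5/2.
The closest fraction with denominator <= 8 is either p_2/q_2 or the intermediate fraction (k*p_2 + p_1)/(k*q_2 + q_1) with the largest k >= 1 whose denominator stays <= 8; these approach x as k grows, and every other convergent or intermediate fraction in range is farther away.
Largest k: floor((8 - q_1)/q_2) = floor((8 - 1)/2) = 3.
That gives (3*5 + 3)/(3*2 + 1) = 18/7.
Compare the errors: |x - 5/2| = |113*2 - 5*45|/(45*2) = 1/90, and |x - 18/7| = |113*7 - 18*45|/(45*7) = 19/315.
Cross-multiplying, 1*315 = 315 < 1710 = 19*90, so 1/90 is smaller: the convergent 5/2 is closer to x than 18/7.

5/2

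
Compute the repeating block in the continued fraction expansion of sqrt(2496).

[49; (1, 23, 1, 98)]

Write x_i = (sqrt(2496) + m_i)/d_i with (m_0, d_0) = (0, 1). a_0 = floor(sqrt(2496)) = 49, since 49^2 = 2401 <= 2496 < 2500 = 50^2.
Iterate m_{i+1} = d_i*a_i - m_i, d_{i+1} = (2496 - m_{i+1}^2)/d_i, a_{i+1} = floor((a_0 + m_{i+1})/d_{i+1}):
  m_1 = 1*49 - 0 = 49, d_1 = (2496 - 49^2)/1 = 95/1 = 95, a_1 = floor((49 + 49)/95) = 1.
  m_2 = 95*1 - 49 = 46, d_2 = (2496 - 46^2)/95 = 380/95 = 4, a_2 = floor((49 + 46)/4) = 23.
  m_3 = 4*23 - 46 = 46, d_3 = (2496 - 46^2)/4 = 380/4 = 95, a_3 = floor((49 + 46)/95) = 1.
  m_4 = 95*1 - 46 = 49, d_4 = (2496 - 49^2)/95 = 95/95 = 1, a_4 = floor((49 + 49)/1) = 98.
  m_5 = 1*98 - 49 = 49, d_5 = (2496 - 49^2)/1 = 95/1 = 95: (m_5, d_5) = (m_1, d_1) = (49, 95), so from here the quotients repeat a_1, ..., a_4; the period length is 4.
Hence the expansion of sqrt(2496) is a_0 = 49 followed by the repeating block 1, 23, 1, 98 (period 4).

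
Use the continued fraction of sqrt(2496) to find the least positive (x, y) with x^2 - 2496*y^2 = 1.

First expand sqrt(2496) as a continued fraction. With x_i = (sqrt(2496) + m_i)/d_i and (m_0, d_0) = (0, 1): a_0 = floor(sqrt(2496)) = 49, since 49^2 = 2401 <= 2496 < 2500 = 50^2.
Iterate m_{i+1} = d_i*a_i - m_i, d_{i+1} = (2496 - m_{i+1}^2)/d_i, a_{i+1} = floor((a_0 + m_{i+1})/d_{i+1}):
  m_1 = 1*49 - 0 = 49, d_1 = (2496 - 49^2)/1 = 95/1 = 95, a_1 = floor((49 + 49)/95) = 1.
  m_2 = 95*1 - 49 = 46, d_2 = (2496 - 46^2)/95 = 380/95 = 4, a_2 = floor((49 + 46)/4) = 23.
  m_3 = 4*23 - 46 = 46, d_3 = (2496 - 46^2)/4 = 380/4 = 95, a_3 = floor((49 + 46)/95) = 1.
  m_4 = 95*1 - 46 = 49, d_4 = (2496 - 49^2)/95 = 95/95 = 1, a_4 = floor((49 + 49)/1) = 98.
  m_5 = 1*98 - 49 = 49, d_5 = (2496 - 49^2)/1 = 95/1 = 95: (m_5, d_5) = (m_1, d_1) = (49, 95), so from here the quotients repeat a_1, ..., a_4; the period length is 4.
So sqrt(2496) = [49; (1, 23, 1, 98)] with period length k = 4.
k is even, so the fundamental solution of x^2 - 2496y^2 = 1 is (p_{k-1}, q_{k-1}) = (p_3, q_3); compute convergents through index 3.
Convergents (p_i = a_i*p_{i-1} + p_{i-2}, q_i = a_i*q_{i-1} + q_{i-2} with p_{-2}=0, p_{-1}=1, q_{-2}=1, q_{-1}=0):
  i=0: a_0=49, p_0 = 49*1 + 0 = 49, q_0 = 49*0 + 1 = 1.
  i=1: a_1=1, p_1 = 1*49 + 1 = 50, q_1 = 1*1 + 0 = 1.
  i=2: a_2=23, p_2 = 23*50 + 49 = 1199, q_2 = 23*1 + 1 = 24.
  i=3: a_3=1, p_3 = 1*1199 + 50 = 1249, q_3 = 1*24 + 1 = 25.
Check: 1249^2 - 2496*25^2 = 1560001 - 1560000 = 1, so (x, y) = (1249, 25) solves the equation, and by the theorem it is the least positive solution.

(x, y) = (1249, 25)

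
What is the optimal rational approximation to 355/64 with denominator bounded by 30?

61/11

Expand x = 355/64 as a continued fraction with the Euclidean algorithm:
  355 = 5*64 + 35, so a_0 = 5.
  64 = 1*35 + 29, so a_1 = 1.
  35 = 1*29 + 6, so a_2 = 1.
  29 = 4*6 + 5, so a_3 = 4.
  6 = 1*5 + 1, so a_4 = 1.
  5 = 5*1 + 0, so a_5 = 5.
so x = [5; 1, 1, 4, 1, 5].
Convergents (p_i = a_i*p_{i-1} + p_{i-2}, q_i = a_i*q_{i-1} + q_{i-2} with p_{-2}=0, p_{-1}=1, q_{-2}=1, q_{-1}=0), until the denominator exceeds 30:
  i=0: a_0=5, p_0 = 5*1 + 0 = 5, q_0 = 5*0 + 1 = 1.
  i=1: a_1=1, p_1 = 1*5 + 1 = 6, q_1 = 1*1 + 0 = 1.
  i=2: a_2=1, p_2 = 1*6 + 5 = 11, q_2 = 1*1 + 1 = 2.
  i=3: a_3=4, p_3 = 4*11 + 6 = 50, q_3 = 4*2 + 1 = 9.
  i=4: a_4=1, p_4 = 1*50 + 11 = 61, q_4 = 1*9 + 2 = 11.
  i=5: a_5=5, p_5 = 5*61 + 50 = 355, q_5 = 5*11 + 9 = 64.
q_5 = 64 > 30, so the last convergent with denominator <= 30 is p_4/q_4 = 61/11.
The closest fraction with denominator <= 30 is either p_4/q_4 or the intermediate fraction (k*p_4 + p_3)/(k*q_4 + q_3) with the largest k >= 1 whose denominator stays <= 30; these approach x as k grows, and every other convergent or intermediate fraction in range is farther away.
Largest k: floor((30 - q_3)/q_4) = floor((30 - 9)/11) = 1.
That gives (1*61 + 50)/(1*11 + 9) = 111/20.
Compare the errors: |x - 61/11| = |355*11 - 61*64|/(64*11) = 1/704, and |x - 111/20| = |355*20 - 111*64|/(64*20) = 4/1280.
Cross-multiplying, 1*1280 = 1280 < 2816 = 4*704, so 1/704 is smaller: the convergent 61/11 is closer to x than 111/20.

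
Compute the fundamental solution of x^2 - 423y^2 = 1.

First expand sqrt(423) as a continued fraction. With x_i = (sqrt(423) + m_i)/d_i and (m_0, d_0) = (0, 1): a_0 = floor(sqrt(423)) = 20, since 20^2 = 400 <= 423 < 441 = 21^2.
Iterate m_{i+1} = d_i*a_i - m_i, d_{i+1} = (423 - m_{i+1}^2)/d_i, a_{i+1} = floor((a_0 + m_{i+1})/d_{i+1}):
  m_1 = 1*20 - 0 = 20, d_1 = (423 - 20^2)/1 = 23/1 = 23, a_1 = floor((20 + 20)/23) = 1.
  m_2 = 23*1 - 20 = 3, d_2 = (423 - 3^2)/23 = 414/23 = 18, a_2 = floor((20 + 3)/18) = 1.
  m_3 = 18*1 - 3 = 15, d_3 = (423 - 15^2)/18 = 198/18 = 11, a_3 = floor((20 + 15)/11) = 3.
  m_4 = 11*3 - 15 = 18, d_4 = (423 - 18^2)/11 = 99/11 = 9, a_4 = floor((20 + 18)/9) = 4.
  m_5 = 9*4 - 18 = 18, d_5 = (423 - 18^2)/9 = 99/9 = 11, a_5 = floor((20 + 18)/11) = 3.
  m_6 = 11*3 - 18 = 15, d_6 = (423 - 15^2)/11 = 198/11 = 18, a_6 = floor((20 + 15)/18) = 1.
  m_7 = 18*1 - 15 = 3, d_7 = (423 - 3^2)/18 = 414/18 = 23, a_7 = floor((20 + 3)/23) = 1.
  m_8 = 23*1 - 3 = 20, d_8 = (423 - 20^2)/23 = 23/23 = 1, a_8 = floor((20 + 20)/1) = 40.
  m_9 = 1*40 - 20 = 20, d_9 = (423 - 20^2)/1 = 23/1 = 23: (m_9, d_9) = (m_1, d_1) = (20, 23), so from here the quotients repeat a_1, ..., a_8; the period length is 8.
So sqrt(423) = [20; (1, 1, 3, 4, 3, 1, 1, 40)] with period length k = 8.
k is even, so the fundamental solution of x^2 - 423y^2 = 1 is (p_{k-1}, q_{k-1}) = (p_7, q_7); compute convergents through index 7.
Convergents (p_i = a_i*p_{i-1} + p_{i-2}, q_i = a_i*q_{i-1} + q_{i-2} with p_{-2}=0, p_{-1}=1, q_{-2}=1, q_{-1}=0):
  i=0: a_0=20, p_0 = 20*1 + 0 = 20, q_0 = 20*0 + 1 = 1.
  i=1: a_1=1, p_1 = 1*20 + 1 = 21, q_1 = 1*1 + 0 = 1.
  i=2: a_2=1, p_2 = 1*21 + 20 = 41, q_2 = 1*1 + 1 = 2.
  i=3: a_3=3, p_3 = 3*41 + 21 = 144, q_3 = 3*2 + 1 = 7.
  i=4: a_4=4, p_4 = 4*144 + 41 = 617, q_4 = 4*7 + 2 = 30.
  i=5: a_5=3, p_5 = 3*617 + 144 = 1995, q_5 = 3*30 + 7 = 97.
  i=6: a_6=1, p_6 = 1*1995 + 617 = 2612, q_6 = 1*97 + 30 = 127.
  i=7: a_7=1, p_7 = 1*2612 + 1995 = 4607, q_7 = 1*127 + 97 = 224.
Check: 4607^2 - 423*224^2 = 21224449 - 21224448 = 1, so (x, y) = (4607, 224) solves the equation, and by the theorem it is the least positive solution.

(x, y) = (4607, 224)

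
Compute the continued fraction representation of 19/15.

[1; 3, 1, 3]

Run the Euclidean algorithm on 19 and 15; the successive quotients are the partial quotients a_0, a_1, ... (each step inverts the fractional part left over by the previous one):
  19 = 1*15 + 4, so a_0 = 1.
  15 = 3*4 + 3, so a_1 = 3.
  4 = 1*3 + 1, so a_2 = 1.
  3 = 3*1 + 0, so a_3 = 3.
The remainder reaches 0 after 4 divisions, so the expansion has 4 partial quotients, read off in order.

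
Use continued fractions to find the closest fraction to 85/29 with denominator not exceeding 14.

41/14

Expand x = 85/29 as a continued fraction with the Euclidean algorithm:
  85 = 2*29 + 27, so a_0 = 2.
  29 = 1*27 + 2, so a_1 = 1.
  27 = 13*2 + 1, so a_2 = 13.
  2 = 2*1 + 0, so a_3 = 2.
so x = [2; 1, 13, 2].
Convergents (p_i = a_i*p_{i-1} + p_{i-2}, q_i = a_i*q_{i-1} + q_{i-2} with p_{-2}=0, p_{-1}=1, q_{-2}=1, q_{-1}=0), until the denominator exceeds 14:
  i=0: a_0=2, p_0 = 2*1 + 0 = 2, q_0 = 2*0 + 1 = 1.
  i=1: a_1=1, p_1 = 1*2 + 1 = 3, q_1 = 1*1 + 0 = 1.
  i=2: a_2=13, p_2 = 13*3 + 2 = 41, q_2 = 13*1 + 1 = 14.
  i=3: a_3=2, p_3 = 2*41 + 3 = 85, q_3 = 2*14 + 1 = 29.
q_3 = 29 > 14, so the last convergent with denominator <= 14 is p_2/q_2 = 41/14.
The closest fraction with denominator <= 14 is either p_2/q_2 or the intermediate fraction (k*p_2 + p_1)/(k*q_2 + q_1) with the largest k >= 1 whose denominator stays <= 14; these approach x as k grows, and every other convergent or intermediate fraction in range is farther away.
Largest k: floor((14 - q_1)/q_2) = floor((14 - 1)/14) = 0.
Since k = 0, no intermediate fraction beyond p_2/q_2 has denominator <= 14, so the convergent 41/14 is the closest (its error is |85*14 - 41*29|/(29*14) = 1/406).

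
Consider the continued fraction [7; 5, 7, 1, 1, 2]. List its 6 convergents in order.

7/1, 36/5, 259/36, 295/41, 554/77, 1403/195

Using the convergent recurrence p_i = a_i*p_{i-1} + p_{i-2}, q_i = a_i*q_{i-1} + q_{i-2} with p_{-2}=0, p_{-1}=1, q_{-2}=1, q_{-1}=0:
  i=0: a_0=7, p_0 = 7*1 + 0 = 7, q_0 = 7*0 + 1 = 1.
  i=1: a_1=5, p_1 = 5*7 + 1 = 36, q_1 = 5*1 + 0 = 5.
  i=2: a_2=7, p_2 = 7*36 + 7 = 259, q_2 = 7*5 + 1 = 36.
  i=3: a_3=1, p_3 = 1*259 + 36 = 295, q_3 = 1*36 + 5 = 41.
  i=4: a_4=1, p_4 = 1*295 + 259 = 554, q_4 = 1*41 + 36 = 77.
  i=5: a_5=2, p_5 = 2*554 + 295 = 1403, q_5 = 2*77 + 41 = 195.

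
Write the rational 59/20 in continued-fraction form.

[2; 1, 19]

Run the Euclidean algorithm on 59 and 20; the successive quotients are the partial quotients a_0, a_1, ... (each step inverts the fractional part left over by the previous one):
  59 = 2*20 + 19, so a_0 = 2.
  20 = 1*19 + 1, so a_1 = 1.
  19 = 19*1 + 0, so a_2 = 19.
The remainder reaches 0 after 3 divisions, so the expansion has 3 partial quotients, read off in order.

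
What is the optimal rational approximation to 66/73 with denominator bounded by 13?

Expand x = 66/73 as a continued fraction with the Euclidean algorithm:
  66 = 0*73 + 66, so a_0 = 0.
  73 = 1*66 + 7, so a_1 = 1.
  66 = 9*7 + 3, so a_2 = 9.
  7 = 2*3 + 1, so a_3 = 2.
  3 = 3*1 + 0, so a_4 = 3.
so x = [0; 1, 9, 2, 3].
Convergents (p_i = a_i*p_{i-1} + p_{i-2}, q_i = a_i*q_{i-1} + q_{i-2} with p_{-2}=0, p_{-1}=1, q_{-2}=1, q_{-1}=0), until the denominator exceeds 13:
  i=0: a_0=0, p_0 = 0*1 + 0 = 0, q_0 = 0*0 + 1 = 1.
  i=1: a_1=1, p_1 = 1*0 + 1 = 1, q_1 = 1*1 + 0 = 1.
  i=2: a_2=9, p_2 = 9*1 + 0 = 9, q_2 = 9*1 + 1 = 10.
  i=3: a_3=2, p_3 = 2*9 + 1 = 19, q_3 = 2*10 + 1 = 21.
q_3 = 21 > 13, so the last convergent with denominator <= 13 is p_2/q_2 = 9/10.
The closest fraction with denominator <= 13 is either p_2/q_2 or the intermediate fraction (k*p_2 + p_1)/(k*q_2 + q_1) with the largest k >= 1 whose denominator stays <= 13; these approach x as k grows, and every other convergent or intermediate fraction in range is farther away.
Largest k: floor((13 - q_1)/q_2) = floor((13 - 1)/10) = 1.
That gives (1*9 + 1)/(1*10 + 1) = 10/11.
Compare the errors: |x - 9/10| = |66*10 - 9*73|/(73*10) = 3/730, and |x - 10/11| = |66*11 - 10*73|/(73*11) = 4/803.
Cross-multiplying, 3*803 = 2409 < 2920 = 4*730, so 3/730 is smaller: the convergent 9/10 is closer to x than 10/11.

9/10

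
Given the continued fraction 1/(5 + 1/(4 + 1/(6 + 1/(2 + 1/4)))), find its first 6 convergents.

Using the convergent recurrence p_i = a_i*p_{i-1} + p_{i-2}, q_i = a_i*q_{i-1} + q_{i-2} with p_{-2}=0, p_{-1}=1, q_{-2}=1, q_{-1}=0:
  i=0: a_0=0, p_0 = 0*1 + 0 = 0, q_0 = 0*0 + 1 = 1.
  i=1: a_1=5, p_1 = 5*0 + 1 = 1, q_1 = 5*1 + 0 = 5.
  i=2: a_2=4, p_2 = 4*1 + 0 = 4, q_2 = 4*5 + 1 = 21.
  i=3: a_3=6, p_3 = 6*4 + 1 = 25, q_3 = 6*21 + 5 = 131.
  i=4: a_4=2, p_4 = 2*25 + 4 = 54, q_4 = 2*131 + 21 = 283.
  i=5: a_5=4, p_5 = 4*54 + 25 = 241, q_5 = 4*283 + 131 = 1263.

0/1, 1/5, 4/21, 25/131, 54/283, 241/1263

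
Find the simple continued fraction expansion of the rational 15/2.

[7; 2]

Run the Euclidean algorithm on 15 and 2; the successive quotients are the partial quotients a_0, a_1, ... (each step inverts the fractional part left over by the previous one):
  15 = 7*2 + 1, so a_0 = 7.
  2 = 2*1 + 0, so a_1 = 2.
The remainder reaches 0 after 2 divisions, so the expansion has 2 partial quotients, read off in order.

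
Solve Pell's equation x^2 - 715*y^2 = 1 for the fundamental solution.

First expand sqrt(715) as a continued fraction. With x_i = (sqrt(715) + m_i)/d_i and (m_0, d_0) = (0, 1): a_0 = floor(sqrt(715)) = 26, since 26^2 = 676 <= 715 < 729 = 27^2.
Iterate m_{i+1} = d_i*a_i - m_i, d_{i+1} = (715 - m_{i+1}^2)/d_i, a_{i+1} = floor((a_0 + m_{i+1})/d_{i+1}):
  m_1 = 1*26 - 0 = 26, d_1 = (715 - 26^2)/1 = 39/1 = 39, a_1 = floor((26 + 26)/39) = 1.
  m_2 = 39*1 - 26 = 13, d_2 = (715 - 13^2)/39 = 546/39 = 14, a_2 = floor((26 + 13)/14) = 2.
  m_3 = 14*2 - 13 = 15, d_3 = (715 - 15^2)/14 = 490/14 = 35, a_3 = floor((26 + 15)/35) = 1.
  m_4 = 35*1 - 15 = 20, d_4 = (715 - 20^2)/35 = 315/35 = 9, a_4 = floor((26 + 20)/9) = 5.
  m_5 = 9*5 - 20 = 25, d_5 = (715 - 25^2)/9 = 90/9 = 10, a_5 = floor((26 + 25)/10) = 5.
  m_6 = 10*5 - 25 = 25, d_6 = (715 - 25^2)/10 = 90/10 = 9, a_6 = floor((26 + 25)/9) = 5.
  m_7 = 9*5 - 25 = 20, d_7 = (715 - 20^2)/9 = 315/9 = 35, a_7 = floor((26 + 20)/35) = 1.
  m_8 = 35*1 - 20 = 15, d_8 = (715 - 15^2)/35 = 490/35 = 14, a_8 = floor((26 + 15)/14) = 2.
  m_9 = 14*2 - 15 = 13, d_9 = (715 - 13^2)/14 = 546/14 = 39, a_9 = floor((26 + 13)/39) = 1.
  m_10 = 39*1 - 13 = 26, d_10 = (715 - 26^2)/39 = 39/39 = 1, a_10 = floor((26 + 26)/1) = 52.
  m_11 = 1*52 - 26 = 26, d_11 = (715 - 26^2)/1 = 39/1 = 39: (m_11, d_11) = (m_1, d_1) = (26, 39), so from here the quotients repeat a_1, ..., a_10; the period length is 10.
So sqrt(715) = [26; (1, 2, 1, 5, 5, 5, 1, 2, 1, 52)] with period length k = 10.
k is even, so the fundamental solution of x^2 - 715y^2 = 1 is (p_{k-1}, q_{k-1}) = (p_9, q_9); compute convergents through index 9.
Convergents (p_i = a_i*p_{i-1} + p_{i-2}, q_i = a_i*q_{i-1} + q_{i-2} with p_{-2}=0, p_{-1}=1, q_{-2}=1, q_{-1}=0):
  i=0: a_0=26, p_0 = 26*1 + 0 = 26, q_0 = 26*0 + 1 = 1.
  i=1: a_1=1, p_1 = 1*26 + 1 = 27, q_1 = 1*1 + 0 = 1.
  i=2: a_2=2, p_2 = 2*27 + 26 = 80, q_2 = 2*1 + 1 = 3.
  i=3: a_3=1, p_3 = 1*80 + 27 = 107, q_3 = 1*3 + 1 = 4.
  i=4: a_4=5, p_4 = 5*107 + 80 = 615, q_4 = 5*4 + 3 = 23.
  i=5: a_5=5, p_5 = 5*615 + 107 = 3182, q_5 = 5*23 + 4 = 119.
  i=6: a_6=5, p_6 = 5*3182 + 615 = 16525, q_6 = 5*119 + 23 = 618.
  i=7: a_7=1, p_7 = 1*16525 + 3182 = 19707, q_7 = 1*618 + 119 = 737.
  i=8: a_8=2, p_8 = 2*19707 + 16525 = 55939, q_8 = 2*737 + 618 = 2092.
  i=9: a_9=1, p_9 = 1*55939 + 19707 = 75646, q_9 = 1*2092 + 737 = 2829.
Check: 75646^2 - 715*2829^2 = 5722317316 - 5722317315 = 1, so (x, y) = (75646, 2829) solves the equation, and by the theorem it is the least positive solution.

(x, y) = (75646, 2829)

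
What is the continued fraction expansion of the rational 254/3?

Run the Euclidean algorithm on 254 and 3; the successive quotients are the partial quotients a_0, a_1, ... (each step inverts the fractional part left over by the previous one):
  254 = 84*3 + 2, so a_0 = 84.
  3 = 1*2 + 1, so a_1 = 1.
  2 = 2*1 + 0, so a_2 = 2.
The remainder reaches 0 after 3 divisions, so the expansion has 3 partial quotients, read off in order.

[84; 1, 2]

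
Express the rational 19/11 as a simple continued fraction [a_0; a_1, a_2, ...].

Run the Euclidean algorithm on 19 and 11; the successive quotients are the partial quotients a_0, a_1, ... (each step inverts the fractional part left over by the previous one):
  19 = 1*11 + 8, so a_0 = 1.
  11 = 1*8 + 3, so a_1 = 1.
  8 = 2*3 + 2, so a_2 = 2.
  3 = 1*2 + 1, so a_3 = 1.
  2 = 2*1 + 0, so a_4 = 2.
The remainder reaches 0 after 5 divisions, so the expansion has 5 partial quotients, read off in order.

[1; 1, 2, 1, 2]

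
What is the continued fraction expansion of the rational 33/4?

Run the Euclidean algorithm on 33 and 4; the successive quotients are the partial quotients a_0, a_1, ... (each step inverts the fractional part left over by the previous one):
  33 = 8*4 + 1, so a_0 = 8.
  4 = 4*1 + 0, so a_1 = 4.
The remainder reaches 0 after 2 divisions, so the expansion has 2 partial quotients, read off in order.

[8; 4]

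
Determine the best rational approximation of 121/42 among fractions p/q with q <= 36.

Expand x = 121/42 as a continued fraction with the Euclidean algorithm:
  121 = 2*42 + 37, so a_0 = 2.
  42 = 1*37 + 5, so a_1 = 1.
  37 = 7*5 + 2, so a_2 = 7.
  5 = 2*2 + 1, so a_3 = 2.
  2 = 2*1 + 0, so a_4 = 2.
so x = [2; 1, 7, 2, 2].
Convergents (p_i = a_i*p_{i-1} + p_{i-2}, q_i = a_i*q_{i-1} + q_{i-2} with p_{-2}=0, p_{-1}=1, q_{-2}=1, q_{-1}=0), until the denominator exceeds 36:
  i=0: a_0=2, p_0 = 2*1 + 0 = 2, q_0 = 2*0 + 1 = 1.
  i=1: a_1=1, p_1 = 1*2 + 1 = 3, q_1 = 1*1 + 0 = 1.
  i=2: a_2=7, p_2 = 7*3 + 2 = 23, q_2 = 7*1 + 1 = 8.
  i=3: a_3=2, p_3 = 2*23 + 3 = 49, q_3 = 2*8 + 1 = 17.
  i=4: a_4=2, p_4 = 2*49 + 23 = 121, q_4 = 2*17 + 8 = 42.
q_4 = 42 > 36, so the last convergent with denominator <= 36 is p_3/q_3 = 49/17.
The closest fraction with denominator <= 36 is either p_3/q_3 or the intermediate fraction (k*p_3 + p_2)/(k*q_3 + q_2) with the largest k >= 1 whose denominator stays <= 36; these approach x as k grows, and every other convergent or intermediate fraction in range is farther away.
Largest k: floor((36 - q_2)/q_3) = floor((36 - 8)/17) = 1.
That gives (1*49 + 23)/(1*17 + 8) = 72/25.
Compare the errors: |x - 49/17| = |121*17 - 49*42|/(42*17) = 1/714, and |x - 72/25| = |121*25 - 72*42|/(42*25) = 1/1050.
Cross-multiplying, 1*714 = 714 < 1050 = 1*1050, so 1/1050 is smaller: the intermediate fraction 72/25 is closer to x than 49/17.

72/25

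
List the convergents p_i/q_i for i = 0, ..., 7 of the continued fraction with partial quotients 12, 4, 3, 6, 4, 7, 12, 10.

Using the convergent recurrence p_i = a_i*p_{i-1} + p_{i-2}, q_i = a_i*q_{i-1} + q_{i-2} with p_{-2}=0, p_{-1}=1, q_{-2}=1, q_{-1}=0:
  i=0: a_0=12, p_0 = 12*1 + 0 = 12, q_0 = 12*0 + 1 = 1.
  i=1: a_1=4, p_1 = 4*12 + 1 = 49, q_1 = 4*1 + 0 = 4.
  i=2: a_2=3, p_2 = 3*49 + 12 = 159, q_2 = 3*4 + 1 = 13.
  i=3: a_3=6, p_3 = 6*159 + 49 = 1003, q_3 = 6*13 + 4 = 82.
  i=4: a_4=4, p_4 = 4*1003 + 159 = 4171, q_4 = 4*82 + 13 = 341.
  i=5: a_5=7, p_5 = 7*4171 + 1003 = 30200, q_5 = 7*341 + 82 = 2469.
  i=6: a_6=12, p_6 = 12*30200 + 4171 = 366571, q_6 = 12*2469 + 341 = 29969.
  i=7: a_7=10, p_7 = 10*366571 + 30200 = 3695910, q_7 = 10*29969 + 2469 = 302159.

12/1, 49/4, 159/13, 1003/82, 4171/341, 30200/2469, 366571/29969, 3695910/302159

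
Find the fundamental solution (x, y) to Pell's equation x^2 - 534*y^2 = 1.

First expand sqrt(534) as a continued fraction. With x_i = (sqrt(534) + m_i)/d_i and (m_0, d_0) = (0, 1): a_0 = floor(sqrt(534)) = 23, since 23^2 = 529 <= 534 < 576 = 24^2.
Iterate m_{i+1} = d_i*a_i - m_i, d_{i+1} = (534 - m_{i+1}^2)/d_i, a_{i+1} = floor((a_0 + m_{i+1})/d_{i+1}):
  m_1 = 1*23 - 0 = 23, d_1 = (534 - 23^2)/1 = 5/1 = 5, a_1 = floor((23 + 23)/5) = 9.
  m_2 = 5*9 - 23 = 22, d_2 = (534 - 22^2)/5 = 50/5 = 10, a_2 = floor((23 + 22)/10) = 4.
  m_3 = 10*4 - 22 = 18, d_3 = (534 - 18^2)/10 = 210/10 = 21, a_3 = floor((23 + 18)/21) = 1.
  m_4 = 21*1 - 18 = 3, d_4 = (534 - 3^2)/21 = 525/21 = 25, a_4 = floor((23 + 3)/25) = 1.
  m_5 = 25*1 - 3 = 22, d_5 = (534 - 22^2)/25 = 50/25 = 2, a_5 = floor((23 + 22)/2) = 22.
  m_6 = 2*22 - 22 = 22, d_6 = (534 - 22^2)/2 = 50/2 = 25, a_6 = floor((23 + 22)/25) = 1.
  m_7 = 25*1 - 22 = 3, d_7 = (534 - 3^2)/25 = 525/25 = 21, a_7 = floor((23 + 3)/21) = 1.
  m_8 = 21*1 - 3 = 18, d_8 = (534 - 18^2)/21 = 210/21 = 10, a_8 = floor((23 + 18)/10) = 4.
  m_9 = 10*4 - 18 = 22, d_9 = (534 - 22^2)/10 = 50/10 = 5, a_9 = floor((23 + 22)/5) = 9.
  m_10 = 5*9 - 22 = 23, d_10 = (534 - 23^2)/5 = 5/5 = 1, a_10 = floor((23 + 23)/1) = 46.
  m_11 = 1*46 - 23 = 23, d_11 = (534 - 23^2)/1 = 5/1 = 5: (m_11, d_11) = (m_1, d_1) = (23, 5), so from here the quotients repeat a_1, ..., a_10; the period length is 10.
So sqrt(534) = [23; (9, 4, 1, 1, 22, 1, 1, 4, 9, 46)] with period length k = 10.
k is even, so the fundamental solution of x^2 - 534y^2 = 1 is (p_{k-1}, q_{k-1}) = (p_9, q_9); compute convergents through index 9.
Convergents (p_i = a_i*p_{i-1} + p_{i-2}, q_i = a_i*q_{i-1} + q_{i-2} with p_{-2}=0, p_{-1}=1, q_{-2}=1, q_{-1}=0):
  i=0: a_0=23, p_0 = 23*1 + 0 = 23, q_0 = 23*0 + 1 = 1.
  i=1: a_1=9, p_1 = 9*23 + 1 = 208, q_1 = 9*1 + 0 = 9.
  i=2: a_2=4, p_2 = 4*208 + 23 = 855, q_2 = 4*9 + 1 = 37.
  i=3: a_3=1, p_3 = 1*855 + 208 = 1063, q_3 = 1*37 + 9 = 46.
  i=4: a_4=1, p_4 = 1*1063 + 855 = 1918, q_4 = 1*46 + 37 = 83.
  i=5: a_5=22, p_5 = 22*1918 + 1063 = 43259, q_5 = 22*83 + 46 = 1872.
  i=6: a_6=1, p_6 = 1*43259 + 1918 = 45177, q_6 = 1*1872 + 83 = 1955.
  i=7: a_7=1, p_7 = 1*45177 + 43259 = 88436, q_7 = 1*1955 + 1872 = 3827.
  i=8: a_8=4, p_8 = 4*88436 + 45177 = 398921, q_8 = 4*3827 + 1955 = 17263.
  i=9: a_9=9, p_9 = 9*398921 + 88436 = 3678725, q_9 = 9*17263 + 3827 = 159194.
Check: 3678725^2 - 534*159194^2 = 13533017625625 - 13533017625624 = 1, so (x, y) = (3678725, 159194) solves the equation, and by the theorem it is the least positive solution.

(x, y) = (3678725, 159194)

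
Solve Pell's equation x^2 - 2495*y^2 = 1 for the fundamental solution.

(x, y) = (999, 20)

First expand sqrt(2495) as a continued fraction. With x_i = (sqrt(2495) + m_i)/d_i and (m_0, d_0) = (0, 1): a_0 = floor(sqrt(2495)) = 49, since 49^2 = 2401 <= 2495 < 2500 = 50^2.
Iterate m_{i+1} = d_i*a_i - m_i, d_{i+1} = (2495 - m_{i+1}^2)/d_i, a_{i+1} = floor((a_0 + m_{i+1})/d_{i+1}):
  m_1 = 1*49 - 0 = 49, d_1 = (2495 - 49^2)/1 = 94/1 = 94, a_1 = floor((49 + 49)/94) = 1.
  m_2 = 94*1 - 49 = 45, d_2 = (2495 - 45^2)/94 = 470/94 = 5, a_2 = floor((49 + 45)/5) = 18.
  m_3 = 5*18 - 45 = 45, d_3 = (2495 - 45^2)/5 = 470/5 = 94, a_3 = floor((49 + 45)/94) = 1.
  m_4 = 94*1 - 45 = 49, d_4 = (2495 - 49^2)/94 = 94/94 = 1, a_4 = floor((49 + 49)/1) = 98.
  m_5 = 1*98 - 49 = 49, d_5 = (2495 - 49^2)/1 = 94/1 = 94: (m_5, d_5) = (m_1, d_1) = (49, 94), so from here the quotients repeat a_1, ..., a_4; the period length is 4.
So sqrt(2495) = [49; (1, 18, 1, 98)] with period length k = 4.
k is even, so the fundamental solution of x^2 - 2495y^2 = 1 is (p_{k-1}, q_{k-1}) = (p_3, q_3); compute convergents through index 3.
Convergents (p_i = a_i*p_{i-1} + p_{i-2}, q_i = a_i*q_{i-1} + q_{i-2} with p_{-2}=0, p_{-1}=1, q_{-2}=1, q_{-1}=0):
  i=0: a_0=49, p_0 = 49*1 + 0 = 49, q_0 = 49*0 + 1 = 1.
  i=1: a_1=1, p_1 = 1*49 + 1 = 50, q_1 = 1*1 + 0 = 1.
  i=2: a_2=18, p_2 = 18*50 + 49 = 949, q_2 = 18*1 + 1 = 19.
  i=3: a_3=1, p_3 = 1*949 + 50 = 999, q_3 = 1*19 + 1 = 20.
Check: 999^2 - 2495*20^2 = 998001 - 998000 = 1, so (x, y) = (999, 20) solves the equation, and by the theorem it is the least positive solution.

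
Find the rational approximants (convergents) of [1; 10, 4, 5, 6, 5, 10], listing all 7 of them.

Using the convergent recurrence p_i = a_i*p_{i-1} + p_{i-2}, q_i = a_i*q_{i-1} + q_{i-2} with p_{-2}=0, p_{-1}=1, q_{-2}=1, q_{-1}=0:
  i=0: a_0=1, p_0 = 1*1 + 0 = 1, q_0 = 1*0 + 1 = 1.
  i=1: a_1=10, p_1 = 10*1 + 1 = 11, q_1 = 10*1 + 0 = 10.
  i=2: a_2=4, p_2 = 4*11 + 1 = 45, q_2 = 4*10 + 1 = 41.
  i=3: a_3=5, p_3 = 5*45 + 11 = 236, q_3 = 5*41 + 10 = 215.
  i=4: a_4=6, p_4 = 6*236 + 45 = 1461, q_4 = 6*215 + 41 = 1331.
  i=5: a_5=5, p_5 = 5*1461 + 236 = 7541, q_5 = 5*1331 + 215 = 6870.
  i=6: a_6=10, p_6 = 10*7541 + 1461 = 76871, q_6 = 10*6870 + 1331 = 70031.

1/1, 11/10, 45/41, 236/215, 1461/1331, 7541/6870, 76871/70031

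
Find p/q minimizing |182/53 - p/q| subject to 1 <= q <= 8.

Expand x = 182/53 as a continued fraction with the Euclidean algorithm:
  182 = 3*53 + 23, so a_0 = 3.
  53 = 2*23 + 7, so a_1 = 2.
  23 = 3*7 + 2, so a_2 = 3.
  7 = 3*2 + 1, so a_3 = 3.
  2 = 2*1 + 0, so a_4 = 2.
so x = [3; 2, 3, 3, 2].
Convergents (p_i = a_i*p_{i-1} + p_{i-2}, q_i = a_i*q_{i-1} + q_{i-2} with p_{-2}=0, p_{-1}=1, q_{-2}=1, q_{-1}=0), until the denominator exceeds 8:
  i=0: a_0=3, p_0 = 3*1 + 0 = 3, q_0 = 3*0 + 1 = 1.
  i=1: a_1=2, p_1 = 2*3 + 1 = 7, q_1 = 2*1 + 0 = 2.
  i=2: a_2=3, p_2 = 3*7 + 3 = 24, q_2 = 3*2 + 1 = 7.
  i=3: a_3=3, p_3 = 3*24 + 7 = 79, q_3 = 3*7 + 2 = 23.
q_3 = 23 > 8, so the last convergent with denominator <= 8 is p_2/q_2 = 24/7.
The closest fraction with denominator <= 8 is either p_2/q_2 or the intermediate fraction (k*p_2 + p_1)/(k*q_2 + q_1) with the largest k >= 1 whose denominator stays <= 8; these approach x as k grows, and every other convergent or intermediate fraction in range is farther away.
Largest k: floor((8 - q_1)/q_2) = floor((8 - 2)/7) = 0.
Since k = 0, no intermediate fraction beyond p_2/q_2 has denominator <= 8, so the convergent 24/7 is the closest (its error is |182*7 - 24*53|/(53*7) = 2/371).

24/7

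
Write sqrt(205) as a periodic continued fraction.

[14; (3, 6, 1, 4, 1, 6, 3, 28)]

Write x_i = (sqrt(205) + m_i)/d_i with (m_0, d_0) = (0, 1). a_0 = floor(sqrt(205)) = 14, since 14^2 = 196 <= 205 < 225 = 15^2.
Iterate m_{i+1} = d_i*a_i - m_i, d_{i+1} = (205 - m_{i+1}^2)/d_i, a_{i+1} = floor((a_0 + m_{i+1})/d_{i+1}):
  m_1 = 1*14 - 0 = 14, d_1 = (205 - 14^2)/1 = 9/1 = 9, a_1 = floor((14 + 14)/9) = 3.
  m_2 = 9*3 - 14 = 13, d_2 = (205 - 13^2)/9 = 36/9 = 4, a_2 = floor((14 + 13)/4) = 6.
  m_3 = 4*6 - 13 = 11, d_3 = (205 - 11^2)/4 = 84/4 = 21, a_3 = floor((14 + 11)/21) = 1.
  m_4 = 21*1 - 11 = 10, d_4 = (205 - 10^2)/21 = 105/21 = 5, a_4 = floor((14 + 10)/5) = 4.
  m_5 = 5*4 - 10 = 10, d_5 = (205 - 10^2)/5 = 105/5 = 21, a_5 = floor((14 + 10)/21) = 1.
  m_6 = 21*1 - 10 = 11, d_6 = (205 - 11^2)/21 = 84/21 = 4, a_6 = floor((14 + 11)/4) = 6.
  m_7 = 4*6 - 11 = 13, d_7 = (205 - 13^2)/4 = 36/4 = 9, a_7 = floor((14 + 13)/9) = 3.
  m_8 = 9*3 - 13 = 14, d_8 = (205 - 14^2)/9 = 9/9 = 1, a_8 = floor((14 + 14)/1) = 28.
  m_9 = 1*28 - 14 = 14, d_9 = (205 - 14^2)/1 = 9/1 = 9: (m_9, d_9) = (m_1, d_1) = (14, 9), so from here the quotients repeat a_1, ..., a_8; the period length is 8.
Hence the expansion of sqrt(205) is a_0 = 14 followed by the repeating block 3, 6, 1, 4, 1, 6, 3, 28 (period 8).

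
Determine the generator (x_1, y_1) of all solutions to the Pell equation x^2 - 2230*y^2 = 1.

(x, y) = (72251, 1530)

First expand sqrt(2230) as a continued fraction. With x_i = (sqrt(2230) + m_i)/d_i and (m_0, d_0) = (0, 1): a_0 = floor(sqrt(2230)) = 47, since 47^2 = 2209 <= 2230 < 2304 = 48^2.
Iterate m_{i+1} = d_i*a_i - m_i, d_{i+1} = (2230 - m_{i+1}^2)/d_i, a_{i+1} = floor((a_0 + m_{i+1})/d_{i+1}):
  m_1 = 1*47 - 0 = 47, d_1 = (2230 - 47^2)/1 = 21/1 = 21, a_1 = floor((47 + 47)/21) = 4.
  m_2 = 21*4 - 47 = 37, d_2 = (2230 - 37^2)/21 = 861/21 = 41, a_2 = floor((47 + 37)/41) = 2.
  m_3 = 41*2 - 37 = 45, d_3 = (2230 - 45^2)/41 = 205/41 = 5, a_3 = floor((47 + 45)/5) = 18.
  m_4 = 5*18 - 45 = 45, d_4 = (2230 - 45^2)/5 = 205/5 = 41, a_4 = floor((47 + 45)/41) = 2.
  m_5 = 41*2 - 45 = 37, d_5 = (2230 - 37^2)/41 = 861/41 = 21, a_5 = floor((47 + 37)/21) = 4.
  m_6 = 21*4 - 37 = 47, d_6 = (2230 - 47^2)/21 = 21/21 = 1, a_6 = floor((47 + 47)/1) = 94.
  m_7 = 1*94 - 47 = 47, d_7 = (2230 - 47^2)/1 = 21/1 = 21: (m_7, d_7) = (m_1, d_1) = (47, 21), so from here the quotients repeat a_1, ..., a_6; the period length is 6.
So sqrt(2230) = [47; (4, 2, 18, 2, 4, 94)] with period length k = 6.
k is even, so the fundamental solution of x^2 - 2230y^2 = 1 is (p_{k-1}, q_{k-1}) = (p_5, q_5); compute convergents through index 5.
Convergents (p_i = a_i*p_{i-1} + p_{i-2}, q_i = a_i*q_{i-1} + q_{i-2} with p_{-2}=0, p_{-1}=1, q_{-2}=1, q_{-1}=0):
  i=0: a_0=47, p_0 = 47*1 + 0 = 47, q_0 = 47*0 + 1 = 1.
  i=1: a_1=4, p_1 = 4*47 + 1 = 189, q_1 = 4*1 + 0 = 4.
  i=2: a_2=2, p_2 = 2*189 + 47 = 425, q_2 = 2*4 + 1 = 9.
  i=3: a_3=18, p_3 = 18*425 + 189 = 7839, q_3 = 18*9 + 4 = 166.
  i=4: a_4=2, p_4 = 2*7839 + 425 = 16103, q_4 = 2*166 + 9 = 341.
  i=5: a_5=4, p_5 = 4*16103 + 7839 = 72251, q_5 = 4*341 + 166 = 1530.
Check: 72251^2 - 2230*1530^2 = 5220207001 - 5220207000 = 1, so (x, y) = (72251, 1530) solves the equation, and by the theorem it is the least positive solution.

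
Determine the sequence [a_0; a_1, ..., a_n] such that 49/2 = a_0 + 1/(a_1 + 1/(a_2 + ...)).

[24; 2]

Run the Euclidean algorithm on 49 and 2; the successive quotients are the partial quotients a_0, a_1, ... (each step inverts the fractional part left over by the previous one):
  49 = 24*2 + 1, so a_0 = 24.
  2 = 2*1 + 0, so a_1 = 2.
The remainder reaches 0 after 2 divisions, so the expansion has 2 partial quotients, read off in order.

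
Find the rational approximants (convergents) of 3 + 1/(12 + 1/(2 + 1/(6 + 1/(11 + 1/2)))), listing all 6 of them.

3/1, 37/12, 77/25, 499/162, 5566/1807, 11631/3776

Using the convergent recurrence p_i = a_i*p_{i-1} + p_{i-2}, q_i = a_i*q_{i-1} + q_{i-2} with p_{-2}=0, p_{-1}=1, q_{-2}=1, q_{-1}=0:
  i=0: a_0=3, p_0 = 3*1 + 0 = 3, q_0 = 3*0 + 1 = 1.
  i=1: a_1=12, p_1 = 12*3 + 1 = 37, q_1 = 12*1 + 0 = 12.
  i=2: a_2=2, p_2 = 2*37 + 3 = 77, q_2 = 2*12 + 1 = 25.
  i=3: a_3=6, p_3 = 6*77 + 37 = 499, q_3 = 6*25 + 12 = 162.
  i=4: a_4=11, p_4 = 11*499 + 77 = 5566, q_4 = 11*162 + 25 = 1807.
  i=5: a_5=2, p_5 = 2*5566 + 499 = 11631, q_5 = 2*1807 + 162 = 3776.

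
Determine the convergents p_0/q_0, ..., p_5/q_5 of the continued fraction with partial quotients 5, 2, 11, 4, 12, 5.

5/1, 11/2, 126/23, 515/94, 6306/1151, 32045/5849

Using the convergent recurrence p_i = a_i*p_{i-1} + p_{i-2}, q_i = a_i*q_{i-1} + q_{i-2} with p_{-2}=0, p_{-1}=1, q_{-2}=1, q_{-1}=0:
  i=0: a_0=5, p_0 = 5*1 + 0 = 5, q_0 = 5*0 + 1 = 1.
  i=1: a_1=2, p_1 = 2*5 + 1 = 11, q_1 = 2*1 + 0 = 2.
  i=2: a_2=11, p_2 = 11*11 + 5 = 126, q_2 = 11*2 + 1 = 23.
  i=3: a_3=4, p_3 = 4*126 + 11 = 515, q_3 = 4*23 + 2 = 94.
  i=4: a_4=12, p_4 = 12*515 + 126 = 6306, q_4 = 12*94 + 23 = 1151.
  i=5: a_5=5, p_5 = 5*6306 + 515 = 32045, q_5 = 5*1151 + 94 = 5849.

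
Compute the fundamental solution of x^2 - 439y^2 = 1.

(x, y) = (440, 21)

First expand sqrt(439) as a continued fraction. With x_i = (sqrt(439) + m_i)/d_i and (m_0, d_0) = (0, 1): a_0 = floor(sqrt(439)) = 20, since 20^2 = 400 <= 439 < 441 = 21^2.
Iterate m_{i+1} = d_i*a_i - m_i, d_{i+1} = (439 - m_{i+1}^2)/d_i, a_{i+1} = floor((a_0 + m_{i+1})/d_{i+1}):
  m_1 = 1*20 - 0 = 20, d_1 = (439 - 20^2)/1 = 39/1 = 39, a_1 = floor((20 + 20)/39) = 1.
  m_2 = 39*1 - 20 = 19, d_2 = (439 - 19^2)/39 = 78/39 = 2, a_2 = floor((20 + 19)/2) = 19.
  m_3 = 2*19 - 19 = 19, d_3 = (439 - 19^2)/2 = 78/2 = 39, a_3 = floor((20 + 19)/39) = 1.
  m_4 = 39*1 - 19 = 20, d_4 = (439 - 20^2)/39 = 39/39 = 1, a_4 = floor((20 + 20)/1) = 40.
  m_5 = 1*40 - 20 = 20, d_5 = (439 - 20^2)/1 = 39/1 = 39: (m_5, d_5) = (m_1, d_1) = (20, 39), so from here the quotients repeat a_1, ..., a_4; the period length is 4.
So sqrt(439) = [20; (1, 19, 1, 40)] with period length k = 4.
k is even, so the fundamental solution of x^2 - 439y^2 = 1 is (p_{k-1}, q_{k-1}) = (p_3, q_3); compute convergents through index 3.
Convergents (p_i = a_i*p_{i-1} + p_{i-2}, q_i = a_i*q_{i-1} + q_{i-2} with p_{-2}=0, p_{-1}=1, q_{-2}=1, q_{-1}=0):
  i=0: a_0=20, p_0 = 20*1 + 0 = 20, q_0 = 20*0 + 1 = 1.
  i=1: a_1=1, p_1 = 1*20 + 1 = 21, q_1 = 1*1 + 0 = 1.
  i=2: a_2=19, p_2 = 19*21 + 20 = 419, q_2 = 19*1 + 1 = 20.
  i=3: a_3=1, p_3 = 1*419 + 21 = 440, q_3 = 1*20 + 1 = 21.
Check: 440^2 - 439*21^2 = 193600 - 193599 = 1, so (x, y) = (440, 21) solves the equation, and by the theorem it is the least positive solution.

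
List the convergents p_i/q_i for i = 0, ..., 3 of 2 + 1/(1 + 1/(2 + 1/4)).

2/1, 3/1, 8/3, 35/13

Using the convergent recurrence p_i = a_i*p_{i-1} + p_{i-2}, q_i = a_i*q_{i-1} + q_{i-2} with p_{-2}=0, p_{-1}=1, q_{-2}=1, q_{-1}=0:
  i=0: a_0=2, p_0 = 2*1 + 0 = 2, q_0 = 2*0 + 1 = 1.
  i=1: a_1=1, p_1 = 1*2 + 1 = 3, q_1 = 1*1 + 0 = 1.
  i=2: a_2=2, p_2 = 2*3 + 2 = 8, q_2 = 2*1 + 1 = 3.
  i=3: a_3=4, p_3 = 4*8 + 3 = 35, q_3 = 4*3 + 1 = 13.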